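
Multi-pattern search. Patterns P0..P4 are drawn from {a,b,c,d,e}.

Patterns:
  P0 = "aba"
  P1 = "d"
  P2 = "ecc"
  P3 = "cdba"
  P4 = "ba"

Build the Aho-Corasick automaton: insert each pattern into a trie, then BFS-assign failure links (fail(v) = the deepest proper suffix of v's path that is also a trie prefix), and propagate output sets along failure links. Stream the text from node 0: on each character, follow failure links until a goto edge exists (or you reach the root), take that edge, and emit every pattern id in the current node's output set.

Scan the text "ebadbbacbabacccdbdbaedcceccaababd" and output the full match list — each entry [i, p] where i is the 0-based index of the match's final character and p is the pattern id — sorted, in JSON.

Construct AC machine:
Trie nodes:
  0='ε' goto a→1 b→12 c→8 d→4 e→5
  1='a' goto b→2
  2='ab' goto a→3
  3='aba' goto ·  ←P0
  4='d' goto ·  ←P1
  5='e' goto c→6
  6='ec' goto c→7
  7='ecc' goto ·  ←P2
  8='c' goto d→9
  9='cd' goto b→10
  10='cdb' goto a→11
  11='cdba' goto ·  ←P3
  12='b' goto a→13
  13='ba' goto ·  ←P4

BFS fail/out derivation:
  fail(1) 'a': from fail(0)=0 chase 'a': 0 ⇒ 0;  out=∅∪out(0)=∅
  fail(4) 'd': from fail(0)=0 chase 'd': 0 ⇒ 0;  out={1}∪out(0)={1}
  fail(5) 'e': from fail(0)=0 chase 'e': 0 ⇒ 0;  out=∅∪out(0)=∅
  fail(8) 'c': from fail(0)=0 chase 'c': 0 ⇒ 0;  out=∅∪out(0)=∅
  fail(12) 'b': from fail(0)=0 chase 'b': 0 ⇒ 0;  out=∅∪out(0)=∅
  fail(2) 'ab': from fail(1)=0 chase 'b': 0 ⇒ 12;  out=∅∪out(12)=∅
  fail(6) 'ec': from fail(5)=0 chase 'c': 0 ⇒ 8;  out=∅∪out(8)=∅
  fail(9) 'cd': from fail(8)=0 chase 'd': 0 ⇒ 4;  out=∅∪out(4)={1}
  fail(13) 'ba': from fail(12)=0 chase 'a': 0 ⇒ 1;  out={4}∪out(1)={4}
  fail(3) 'aba': from fail(2)=12 chase 'a': 12 ⇒ 13;  out={0}∪out(13)={0,4}
  fail(7) 'ecc': from fail(6)=8 chase 'c': 8→0 ⇒ 8;  out={2}∪out(8)={2}
  fail(10) 'cdb': from fail(9)=4 chase 'b': 4→0 ⇒ 12;  out=∅∪out(12)=∅
  fail(11) 'cdba': from fail(10)=12 chase 'a': 12 ⇒ 13;  out={3}∪out(13)={3,4}

Run:
pos 0 'e': at 5
pos 1 'b': at 12 ·f
pos 2 'a': at 13  ** P4@[1:2]
pos 3 'd': at 4 ·f  ** P1@[3:3]
pos 4 'b': at 12 ·f
pos 5 'b': at 12 ·f
pos 6 'a': at 13  ** P4@[5:6]
pos 7 'c': at 8 ·f
pos 8 'b': at 12 ·f
pos 9 'a': at 13  ** P4@[8:9]
pos 10 'b': at 2 ·f
pos 11 'a': at 3  ** P0@[9:11],P4@[10:11]
pos 12 'c': at 8 ·f
pos 13 'c': at 8 ·f
pos 14 'c': at 8 ·f
pos 15 'd': at 9  ** P1@[15:15]
pos 16 'b': at 10
pos 17 'd': at 4 ·f  ** P1@[17:17]
pos 18 'b': at 12 ·f
pos 19 'a': at 13  ** P4@[18:19]
pos 20 'e': at 5 ·f
pos 21 'd': at 4 ·f  ** P1@[21:21]
pos 22 'c': at 8 ·f
pos 23 'c': at 8 ·f
pos 24 'e': at 5 ·f
pos 25 'c': at 6
pos 26 'c': at 7  ** P2@[24:26]
pos 27 'a': at 1 ·f
pos 28 'a': at 1 ·f
pos 29 'b': at 2
pos 30 'a': at 3  ** P0@[28:30],P4@[29:30]
pos 31 'b': at 2 ·f
pos 32 'd': at 4 ·f  ** P1@[32:32]

Matches: [[2,4],[3,1],[6,4],[9,4],[11,0],[11,4],[15,1],[17,1],[19,4],[21,1],[26,2],[30,0],[30,4],[32,1]]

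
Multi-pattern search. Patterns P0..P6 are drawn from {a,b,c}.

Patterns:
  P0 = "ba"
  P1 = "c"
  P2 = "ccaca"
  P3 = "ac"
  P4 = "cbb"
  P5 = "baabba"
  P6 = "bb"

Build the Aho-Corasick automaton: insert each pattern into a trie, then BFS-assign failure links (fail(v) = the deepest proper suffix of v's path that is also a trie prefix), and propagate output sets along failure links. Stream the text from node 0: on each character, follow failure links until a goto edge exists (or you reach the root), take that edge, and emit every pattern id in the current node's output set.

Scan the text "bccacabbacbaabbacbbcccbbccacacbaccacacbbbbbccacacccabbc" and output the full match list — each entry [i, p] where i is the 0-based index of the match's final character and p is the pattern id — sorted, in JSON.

Construct AC machine:
Trie (insert patterns):
  n0 'ε': a→8 b→1 c→3
  n1 'b': a→2 b→16
  n2 'ba': a→12  ←P0
  n3 'c': b→10 c→4  ←P1
  n4 'cc': a→5
  n5 'cca': c→6
  n6 'ccac': a→7
  n7 'ccaca': ·  ←P2
  n8 'a': c→9
  n9 'ac': ·  ←P3
  n10 'cb': b→11
  n11 'cbb': ·  ←P4
  n12 'baa': b→13
  n13 'baab': b→14
  n14 'baabb': a→15
  n15 'baabba': ·  ←P5
  n16 'bb': ·  ←P6

BFS fail/out derivation:
  n1('b'): parent n0 fail=0; on 'b' 0 → fail=0;  out ∅∪∅=∅
  n3('c'): parent n0 fail=0; on 'c' 0 → fail=0;  out {1}∪∅={1}
  n8('a'): parent n0 fail=0; on 'a' 0 → fail=0;  out ∅∪∅=∅
  n2('ba'): parent n1 fail=0; on 'a' 0 → fail=8;  out {0}∪∅={0}
  n4('cc'): parent n3 fail=0; on 'c' 0 → fail=3;  out ∅∪{1}={1}
  n9('ac'): parent n8 fail=0; on 'c' 0 → fail=3;  out {3}∪{1}={1,3}
  n10('cb'): parent n3 fail=0; on 'b' 0 → fail=1;  out ∅∪∅=∅
  n16('bb'): parent n1 fail=0; on 'b' 0 → fail=1;  out {6}∪∅={6}
  n5('cca'): parent n4 fail=3; on 'a' 3→0 → fail=8;  out ∅∪∅=∅
  n11('cbb'): parent n10 fail=1; on 'b' 1 → fail=16;  out {4}∪{6}={4,6}
  n12('baa'): parent n2 fail=8; on 'a' 8→0 → fail=8;  out ∅∪∅=∅
  n6('ccac'): parent n5 fail=8; on 'c' 8 → fail=9;  out ∅∪{1,3}={1,3}
  n13('baab'): parent n12 fail=8; on 'b' 8→0 → fail=1;  out ∅∪∅=∅
  n7('ccaca'): parent n6 fail=9; on 'a' 9→3→0 → fail=8;  out {2}∪∅={2}
  n14('baabb'): parent n13 fail=1; on 'b' 1 → fail=16;  out ∅∪{6}={6}
  n15('baabba'): parent n14 fail=16; on 'a' 16→1 → fail=2;  out {5}∪{0}={0,5}

Scan:
i=0 'b': node 0→1
i=1 'c': node 1→3 (via fail)  ** P1@[1:1]
i=2 'c': node 3→4  ** P1@[2:2]
i=3 'a': node 4→5
i=4 'c': node 5→6  ** P1@[4:4],P3@[3:4]
i=5 'a': node 6→7  ** P2@[1:5]
i=6 'b': node 7→1 (via fail)
i=7 'b': node 1→16  ** P6@[6:7]
i=8 'a': node 16→2 (via fail)  ** P0@[7:8]
i=9 'c': node 2→9 (via fail)  ** P1@[9:9],P3@[8:9]
i=10 'b': node 9→10 (via fail)
i=11 'a': node 10→2 (via fail)  ** P0@[10:11]
i=12 'a': node 2→12
i=13 'b': node 12→13
i=14 'b': node 13→14  ** P6@[13:14]
i=15 'a': node 14→15  ** P0@[14:15],P5@[10:15]
i=16 'c': node 15→9 (via fail)  ** P1@[16:16],P3@[15:16]
i=17 'b': node 9→10 (via fail)
i=18 'b': node 10→11  ** P4@[16:18],P6@[17:18]
i=19 'c': node 11→3 (via fail)  ** P1@[19:19]
i=20 'c': node 3→4  ** P1@[20:20]
i=21 'c': node 4→4 (via fail)  ** P1@[21:21]
i=22 'b': node 4→10 (via fail)
i=23 'b': node 10→11  ** P4@[21:23],P6@[22:23]
i=24 'c': node 11→3 (via fail)  ** P1@[24:24]
i=25 'c': node 3→4  ** P1@[25:25]
i=26 'a': node 4→5
i=27 'c': node 5→6  ** P1@[27:27],P3@[26:27]
i=28 'a': node 6→7  ** P2@[24:28]
i=29 'c': node 7→9 (via fail)  ** P1@[29:29],P3@[28:29]
i=30 'b': node 9→10 (via fail)
i=31 'a': node 10→2 (via fail)  ** P0@[30:31]
i=32 'c': node 2→9 (via fail)  ** P1@[32:32],P3@[31:32]
i=33 'c': node 9→4 (via fail)  ** P1@[33:33]
i=34 'a': node 4→5
i=35 'c': node 5→6  ** P1@[35:35],P3@[34:35]
i=36 'a': node 6→7  ** P2@[32:36]
i=37 'c': node 7→9 (via fail)  ** P1@[37:37],P3@[36:37]
i=38 'b': node 9→10 (via fail)
i=39 'b': node 10→11  ** P4@[37:39],P6@[38:39]
i=40 'b': node 11→16 (via fail)  ** P6@[39:40]
i=41 'b': node 16→16 (via fail)  ** P6@[40:41]
i=42 'b': node 16→16 (via fail)  ** P6@[41:42]
i=43 'c': node 16→3 (via fail)  ** P1@[43:43]
i=44 'c': node 3→4  ** P1@[44:44]
i=45 'a': node 4→5
i=46 'c': node 5→6  ** P1@[46:46],P3@[45:46]
i=47 'a': node 6→7  ** P2@[43:47]
i=48 'c': node 7→9 (via fail)  ** P1@[48:48],P3@[47:48]
i=49 'c': node 9→4 (via fail)  ** P1@[49:49]
i=50 'c': node 4→4 (via fail)  ** P1@[50:50]
i=51 'a': node 4→5
i=52 'b': node 5→1 (via fail)
i=53 'b': node 1→16  ** P6@[52:53]
i=54 'c': node 16→3 (via fail)  ** P1@[54:54]

Matches: [[1,1],[2,1],[4,1],[4,3],[5,2],[7,6],[8,0],[9,1],[9,3],[11,0],[14,6],[15,0],[15,5],[16,1],[16,3],[18,4],[18,6],[19,1],[20,1],[21,1],[23,4],[23,6],[24,1],[25,1],[27,1],[27,3],[28,2],[29,1],[29,3],[31,0],[32,1],[32,3],[33,1],[35,1],[35,3],[36,2],[37,1],[37,3],[39,4],[39,6],[40,6],[41,6],[42,6],[43,1],[44,1],[46,1],[46,3],[47,2],[48,1],[48,3],[49,1],[50,1],[53,6],[54,1]]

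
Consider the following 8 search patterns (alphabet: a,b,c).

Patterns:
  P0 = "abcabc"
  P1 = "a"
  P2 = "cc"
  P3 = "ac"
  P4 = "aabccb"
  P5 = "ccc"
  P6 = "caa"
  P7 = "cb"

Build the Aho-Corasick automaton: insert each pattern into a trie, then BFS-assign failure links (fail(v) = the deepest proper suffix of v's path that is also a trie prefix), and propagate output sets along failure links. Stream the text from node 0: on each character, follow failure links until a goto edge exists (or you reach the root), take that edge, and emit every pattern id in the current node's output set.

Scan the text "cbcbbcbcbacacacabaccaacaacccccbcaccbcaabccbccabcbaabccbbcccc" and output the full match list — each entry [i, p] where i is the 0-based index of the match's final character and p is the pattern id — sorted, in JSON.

Build:
Trie (insert patterns):
  n0 'ε': a→1 c→7
  n1 'a': a→10 b→2 c→9  [P1 ends]
  n2 'ab': c→3
  n3 'abc': a→4
  n4 'abca': b→5
  n5 'abcab': c→6
  n6 'abcabc': ·  [P0 ends]
  n7 'c': a→16 b→18 c→8
  n8 'cc': c→15  [P2 ends]
  n9 'ac': ·  [P3 ends]
  n10 'aa': b→11
  n11 'aab': c→12
  n12 'aabc': c→13
  n13 'aabcc': b→14
  n14 'aabccb': ·  [P4 ends]
  n15 'ccc': ·  [P5 ends]
  n16 'ca': a→17
  n17 'caa': ·  [P6 ends]
  n18 'cb': ·  [P7 ends]

Failure links (BFS by depth):
  n1('a'): parent n0 fail=0; on 'a' 0 → fail=0;  out {1}∪∅={1}
  n7('c'): parent n0 fail=0; on 'c' 0 → fail=0;  out ∅∪∅=∅
  n2('ab'): parent n1 fail=0; on 'b' 0 → fail=0;  out ∅∪∅=∅
  n8('cc'): parent n7 fail=0; on 'c' 0 → fail=7;  out {2}∪∅={2}
  n9('ac'): parent n1 fail=0; on 'c' 0 → fail=7;  out {3}∪∅={3}
  n10('aa'): parent n1 fail=0; on 'a' 0 → fail=1;  out ∅∪{1}={1}
  n16('ca'): parent n7 fail=0; on 'a' 0 → fail=1;  out ∅∪{1}={1}
  n18('cb'): parent n7 fail=0; on 'b' 0 → fail=0;  out {7}∪∅={7}
  n3('abc'): parent n2 fail=0; on 'c' 0 → fail=7;  out ∅∪∅=∅
  n11('aab'): parent n10 fail=1; on 'b' 1 → fail=2;  out ∅∪∅=∅
  n15('ccc'): parent n8 fail=7; on 'c' 7 → fail=8;  out {5}∪{2}={2,5}
  n17('caa'): parent n16 fail=1; on 'a' 1 → fail=10;  out {6}∪{1}={1,6}
  n4('abca'): parent n3 fail=7; on 'a' 7 → fail=16;  out ∅∪{1}={1}
  n12('aabc'): parent n11 fail=2; on 'c' 2 → fail=3;  out ∅∪∅=∅
  n5('abcab'): parent n4 fail=16; on 'b' 16→1 → fail=2;  out ∅∪∅=∅
  n13('aabcc'): parent n12 fail=3; on 'c' 3→7 → fail=8;  out ∅∪{2}={2}
  n6('abcabc'): parent n5 fail=2; on 'c' 2 → fail=3;  out {0}∪∅={0}
  n14('aabccb'): parent n13 fail=8; on 'b' 8→7 → fail=18;  out {4}∪{7}={4,7}

Text stream:
[0] read 'c'  n0⇒n7
[1] read 'b'  n7⇒n18  ** P7@[0:1]
[2] read 'c'  n18⇒n7 ·f
[3] read 'b'  n7⇒n18  ** P7@[2:3]
[4] read 'b'  n18⇒n0 ·f
[5] read 'c'  n0⇒n7
[6] read 'b'  n7⇒n18  ** P7@[5:6]
[7] read 'c'  n18⇒n7 ·f
[8] read 'b'  n7⇒n18  ** P7@[7:8]
[9] read 'a'  n18⇒n1 ·f  ** P1@[9:9]
[10] read 'c'  n1⇒n9  ** P3@[9:10]
[11] read 'a'  n9⇒n16 ·f  ** P1@[11:11]
[12] read 'c'  n16⇒n9 ·f  ** P3@[11:12]
[13] read 'a'  n9⇒n16 ·f  ** P1@[13:13]
[14] read 'c'  n16⇒n9 ·f  ** P3@[13:14]
[15] read 'a'  n9⇒n16 ·f  ** P1@[15:15]
[16] read 'b'  n16⇒n2 ·f
[17] read 'a'  n2⇒n1 ·f  ** P1@[17:17]
[18] read 'c'  n1⇒n9  ** P3@[17:18]
[19] read 'c'  n9⇒n8 ·f  ** P2@[18:19]
[20] read 'a'  n8⇒n16 ·f  ** P1@[20:20]
[21] read 'a'  n16⇒n17  ** P1@[21:21],P6@[19:21]
[22] read 'c'  n17⇒n9 ·f  ** P3@[21:22]
[23] read 'a'  n9⇒n16 ·f  ** P1@[23:23]
[24] read 'a'  n16⇒n17  ** P1@[24:24],P6@[22:24]
[25] read 'c'  n17⇒n9 ·f  ** P3@[24:25]
[26] read 'c'  n9⇒n8 ·f  ** P2@[25:26]
[27] read 'c'  n8⇒n15  ** P2@[26:27],P5@[25:27]
[28] read 'c'  n15⇒n15 ·f  ** P2@[27:28],P5@[26:28]
[29] read 'c'  n15⇒n15 ·f  ** P2@[28:29],P5@[27:29]
[30] read 'b'  n15⇒n18 ·f  ** P7@[29:30]
[31] read 'c'  n18⇒n7 ·f
[32] read 'a'  n7⇒n16  ** P1@[32:32]
[33] read 'c'  n16⇒n9 ·f  ** P3@[32:33]
[34] read 'c'  n9⇒n8 ·f  ** P2@[33:34]
[35] read 'b'  n8⇒n18 ·f  ** P7@[34:35]
[36] read 'c'  n18⇒n7 ·f
[37] read 'a'  n7⇒n16  ** P1@[37:37]
[38] read 'a'  n16⇒n17  ** P1@[38:38],P6@[36:38]
[39] read 'b'  n17⇒n11 ·f
[40] read 'c'  n11⇒n12
[41] read 'c'  n12⇒n13  ** P2@[40:41]
[42] read 'b'  n13⇒n14  ** P4@[37:42],P7@[41:42]
[43] read 'c'  n14⇒n7 ·f
[44] read 'c'  n7⇒n8  ** P2@[43:44]
[45] read 'a'  n8⇒n16 ·f  ** P1@[45:45]
[46] read 'b'  n16⇒n2 ·f
[47] read 'c'  n2⇒n3
[48] read 'b'  n3⇒n18 ·f  ** P7@[47:48]
[49] read 'a'  n18⇒n1 ·f  ** P1@[49:49]
[50] read 'a'  n1⇒n10  ** P1@[50:50]
[51] read 'b'  n10⇒n11
[52] read 'c'  n11⇒n12
[53] read 'c'  n12⇒n13  ** P2@[52:53]
[54] read 'b'  n13⇒n14  ** P4@[49:54],P7@[53:54]
[55] read 'b'  n14⇒n0 ·f
[56] read 'c'  n0⇒n7
[57] read 'c'  n7⇒n8  ** P2@[56:57]
[58] read 'c'  n8⇒n15  ** P2@[57:58],P5@[56:58]
[59] read 'c'  n15⇒n15 ·f  ** P2@[58:59],P5@[57:59]

Matches: [[1,7],[3,7],[6,7],[8,7],[9,1],[10,3],[11,1],[12,3],[13,1],[14,3],[15,1],[17,1],[18,3],[19,2],[20,1],[21,1],[21,6],[22,3],[23,1],[24,1],[24,6],[25,3],[26,2],[27,2],[27,5],[28,2],[28,5],[29,2],[29,5],[30,7],[32,1],[33,3],[34,2],[35,7],[37,1],[38,1],[38,6],[41,2],[42,4],[42,7],[44,2],[45,1],[48,7],[49,1],[50,1],[53,2],[54,4],[54,7],[57,2],[58,2],[58,5],[59,2],[59,5]]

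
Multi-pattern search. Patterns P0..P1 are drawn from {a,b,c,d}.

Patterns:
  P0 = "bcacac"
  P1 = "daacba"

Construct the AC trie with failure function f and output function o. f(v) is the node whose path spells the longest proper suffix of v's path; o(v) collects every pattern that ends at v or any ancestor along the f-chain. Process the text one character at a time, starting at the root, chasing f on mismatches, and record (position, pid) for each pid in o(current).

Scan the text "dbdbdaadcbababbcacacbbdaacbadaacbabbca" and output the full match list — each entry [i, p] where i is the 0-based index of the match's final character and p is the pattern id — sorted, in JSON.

Build automaton:
Trie (insert patterns):
  n0 'ε': b→1 d→7
  n1 'b': c→2
  n2 'bc': a→3
  n3 'bca': c→4
  n4 'bcac': a→5
  n5 'bcaca': c→6
  n6 'bcacac': ·  [P0 ends]
  n7 'd': a→8
  n8 'da': a→9
  n9 'daa': c→10
  n10 'daac': b→11
  n11 'daacb': a→12
  n12 'daacba': ·  [P1 ends]

BFS fail/out derivation:
  n1('b'): parent n0 fail=0; on 'b' 0 → fail=0;  out ∅∪∅=∅
  n7('d'): parent n0 fail=0; on 'd' 0 → fail=0;  out ∅∪∅=∅
  n2('bc'): parent n1 fail=0; on 'c' 0 → fail=0;  out ∅∪∅=∅
  n8('da'): parent n7 fail=0; on 'a' 0 → fail=0;  out ∅∪∅=∅
  n3('bca'): parent n2 fail=0; on 'a' 0 → fail=0;  out ∅∪∅=∅
  n9('daa'): parent n8 fail=0; on 'a' 0 → fail=0;  out ∅∪∅=∅
  n4('bcac'): parent n3 fail=0; on 'c' 0 → fail=0;  out ∅∪∅=∅
  n10('daac'): parent n9 fail=0; on 'c' 0 → fail=0;  out ∅∪∅=∅
  n5('bcaca'): parent n4 fail=0; on 'a' 0 → fail=0;  out ∅∪∅=∅
  n11('daacb'): parent n10 fail=0; on 'b' 0 → fail=1;  out ∅∪∅=∅
  n6('bcacac'): parent n5 fail=0; on 'c' 0 → fail=0;  out {0}∪∅={0}
  n12('daacba'): parent n11 fail=1; on 'a' 1→0 → fail=0;  out {1}∪∅={1}

Run:
[0] read 'd'  n0⇒n7
[1] read 'b'  n7⇒n1 (via fail)
[2] read 'd'  n1⇒n7 (via fail)
[3] read 'b'  n7⇒n1 (via fail)
[4] read 'd'  n1⇒n7 (via fail)
[5] read 'a'  n7⇒n8
[6] read 'a'  n8⇒n9
[7] read 'd'  n9⇒n7 (via fail)
[8] read 'c'  n7⇒n0 (via fail)
[9] read 'b'  n0⇒n1
[10] read 'a'  n1⇒n0 (via fail)
[11] read 'b'  n0⇒n1
[12] read 'a'  n1⇒n0 (via fail)
[13] read 'b'  n0⇒n1
[14] read 'b'  n1⇒n1 (via fail)
[15] read 'c'  n1⇒n2
[16] read 'a'  n2⇒n3
[17] read 'c'  n3⇒n4
[18] read 'a'  n4⇒n5
[19] read 'c'  n5⇒n6  → match P0@[14:19]
[20] read 'b'  n6⇒n1 (via fail)
[21] read 'b'  n1⇒n1 (via fail)
[22] read 'd'  n1⇒n7 (via fail)
[23] read 'a'  n7⇒n8
[24] read 'a'  n8⇒n9
[25] read 'c'  n9⇒n10
[26] read 'b'  n10⇒n11
[27] read 'a'  n11⇒n12  → match P1@[22:27]
[28] read 'd'  n12⇒n7 (via fail)
[29] read 'a'  n7⇒n8
[30] read 'a'  n8⇒n9
[31] read 'c'  n9⇒n10
[32] read 'b'  n10⇒n11
[33] read 'a'  n11⇒n12  → match P1@[28:33]
[34] read 'b'  n12⇒n1 (via fail)
[35] read 'b'  n1⇒n1 (via fail)
[36] read 'c'  n1⇒n2
[37] read 'a'  n2⇒n3

All matches (sorted): [[19,0],[27,1],[33,1]]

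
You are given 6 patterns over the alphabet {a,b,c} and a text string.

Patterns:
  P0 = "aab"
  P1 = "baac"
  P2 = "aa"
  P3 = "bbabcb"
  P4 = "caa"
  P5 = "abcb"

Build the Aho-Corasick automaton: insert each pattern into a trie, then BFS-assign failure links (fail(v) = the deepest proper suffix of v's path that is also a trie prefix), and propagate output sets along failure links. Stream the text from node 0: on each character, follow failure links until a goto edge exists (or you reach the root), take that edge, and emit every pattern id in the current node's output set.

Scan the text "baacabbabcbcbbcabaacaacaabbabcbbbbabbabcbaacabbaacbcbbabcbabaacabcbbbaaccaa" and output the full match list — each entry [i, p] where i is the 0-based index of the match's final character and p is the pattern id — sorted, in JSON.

Build:
Trie nodes:
  n0 'ε': a→1 b→4 c→13
  n1 'a': a→2 b→16
  n2 'aa': b→3  ←P2
  n3 'aab': ·  ←P0
  n4 'b': a→5 b→8
  n5 'ba': a→6
  n6 'baa': c→7
  n7 'baac': ·  ←P1
  n8 'bb': a→9
  n9 'bba': b→10
  n10 'bbab': c→11
  n11 'bbabc': b→12
  n12 'bbabcb': ·  ←P3
  n13 'c': a→14
  n14 'ca': a→15
  n15 'caa': ·  ←P4
  n16 'ab': c→17
  n17 'abc': b→18
  n18 'abcb': ·  ←P5

Failure links (BFS by depth):
  fail(1) 'a': from fail(0)=0 chase 'a': 0 ⇒ 0;  out=∅∪out(0)=∅
  fail(4) 'b': from fail(0)=0 chase 'b': 0 ⇒ 0;  out=∅∪out(0)=∅
  fail(13) 'c': from fail(0)=0 chase 'c': 0 ⇒ 0;  out=∅∪out(0)=∅
  fail(2) 'aa': from fail(1)=0 chase 'a': 0 ⇒ 1;  out={2}∪out(1)={2}
  fail(5) 'ba': from fail(4)=0 chase 'a': 0 ⇒ 1;  out=∅∪out(1)=∅
  fail(8) 'bb': from fail(4)=0 chase 'b': 0 ⇒ 4;  out=∅∪out(4)=∅
  fail(14) 'ca': from fail(13)=0 chase 'a': 0 ⇒ 1;  out=∅∪out(1)=∅
  fail(16) 'ab': from fail(1)=0 chase 'b': 0 ⇒ 4;  out=∅∪out(4)=∅
  fail(3) 'aab': from fail(2)=1 chase 'b': 1 ⇒ 16;  out={0}∪out(16)={0}
  fail(6) 'baa': from fail(5)=1 chase 'a': 1 ⇒ 2;  out=∅∪out(2)={2}
  fail(9) 'bba': from fail(8)=4 chase 'a': 4 ⇒ 5;  out=∅∪out(5)=∅
  fail(15) 'caa': from fail(14)=1 chase 'a': 1 ⇒ 2;  out={4}∪out(2)={2,4}
  fail(17) 'abc': from fail(16)=4 chase 'c': 4→0 ⇒ 13;  out=∅∪out(13)=∅
  fail(7) 'baac': from fail(6)=2 chase 'c': 2→1→0 ⇒ 13;  out={1}∪out(13)={1}
  fail(10) 'bbab': from fail(9)=5 chase 'b': 5→1 ⇒ 16;  out=∅∪out(16)=∅
  fail(18) 'abcb': from fail(17)=13 chase 'b': 13→0 ⇒ 4;  out={5}∪out(4)={5}
  fail(11) 'bbabc': from fail(10)=16 chase 'c': 16 ⇒ 17;  out=∅∪out(17)=∅
  fail(12) 'bbabcb': from fail(11)=17 chase 'b': 17 ⇒ 18;  out={3}∪out(18)={3,5}

Scan:
pos 0 'b': at 4
pos 1 'a': at 5
pos 2 'a': at 6  emit P2@[1:2]
pos 3 'c': at 7  emit P1@[0:3]
pos 4 'a': at 14 (fail-walked)
pos 5 'b': at 16 (fail-walked)
pos 6 'b': at 8 (fail-walked)
pos 7 'a': at 9
pos 8 'b': at 10
pos 9 'c': at 11
pos 10 'b': at 12  emit P3@[5:10],P5@[7:10]
pos 11 'c': at 13 (fail-walked)
pos 12 'b': at 4 (fail-walked)
pos 13 'b': at 8
pos 14 'c': at 13 (fail-walked)
pos 15 'a': at 14
pos 16 'b': at 16 (fail-walked)
pos 17 'a': at 5 (fail-walked)
pos 18 'a': at 6  emit P2@[17:18]
pos 19 'c': at 7  emit P1@[16:19]
pos 20 'a': at 14 (fail-walked)
pos 21 'a': at 15  emit P2@[20:21],P4@[19:21]
pos 22 'c': at 13 (fail-walked)
pos 23 'a': at 14
pos 24 'a': at 15  emit P2@[23:24],P4@[22:24]
pos 25 'b': at 3 (fail-walked)  emit P0@[23:25]
pos 26 'b': at 8 (fail-walked)
pos 27 'a': at 9
pos 28 'b': at 10
pos 29 'c': at 11
pos 30 'b': at 12  emit P3@[25:30],P5@[27:30]
pos 31 'b': at 8 (fail-walked)
pos 32 'b': at 8 (fail-walked)
pos 33 'b': at 8 (fail-walked)
pos 34 'a': at 9
pos 35 'b': at 10
pos 36 'b': at 8 (fail-walked)
pos 37 'a': at 9
pos 38 'b': at 10
pos 39 'c': at 11
pos 40 'b': at 12  emit P3@[35:40],P5@[37:40]
pos 41 'a': at 5 (fail-walked)
pos 42 'a': at 6  emit P2@[41:42]
pos 43 'c': at 7  emit P1@[40:43]
pos 44 'a': at 14 (fail-walked)
pos 45 'b': at 16 (fail-walked)
pos 46 'b': at 8 (fail-walked)
pos 47 'a': at 9
pos 48 'a': at 6 (fail-walked)  emit P2@[47:48]
pos 49 'c': at 7  emit P1@[46:49]
pos 50 'b': at 4 (fail-walked)
pos 51 'c': at 13 (fail-walked)
pos 52 'b': at 4 (fail-walked)
pos 53 'b': at 8
pos 54 'a': at 9
pos 55 'b': at 10
pos 56 'c': at 11
pos 57 'b': at 12  emit P3@[52:57],P5@[54:57]
pos 58 'a': at 5 (fail-walked)
pos 59 'b': at 16 (fail-walked)
pos 60 'a': at 5 (fail-walked)
pos 61 'a': at 6  emit P2@[60:61]
pos 62 'c': at 7  emit P1@[59:62]
pos 63 'a': at 14 (fail-walked)
pos 64 'b': at 16 (fail-walked)
pos 65 'c': at 17
pos 66 'b': at 18  emit P5@[63:66]
pos 67 'b': at 8 (fail-walked)
pos 68 'b': at 8 (fail-walked)
pos 69 'a': at 9
pos 70 'a': at 6 (fail-walked)  emit P2@[69:70]
pos 71 'c': at 7  emit P1@[68:71]
pos 72 'c': at 13 (fail-walked)
pos 73 'a': at 14
pos 74 'a': at 15  emit P2@[73:74],P4@[72:74]

All matches (sorted): [[2,2],[3,1],[10,3],[10,5],[18,2],[19,1],[21,2],[21,4],[24,2],[24,4],[25,0],[30,3],[30,5],[40,3],[40,5],[42,2],[43,1],[48,2],[49,1],[57,3],[57,5],[61,2],[62,1],[66,5],[70,2],[71,1],[74,2],[74,4]]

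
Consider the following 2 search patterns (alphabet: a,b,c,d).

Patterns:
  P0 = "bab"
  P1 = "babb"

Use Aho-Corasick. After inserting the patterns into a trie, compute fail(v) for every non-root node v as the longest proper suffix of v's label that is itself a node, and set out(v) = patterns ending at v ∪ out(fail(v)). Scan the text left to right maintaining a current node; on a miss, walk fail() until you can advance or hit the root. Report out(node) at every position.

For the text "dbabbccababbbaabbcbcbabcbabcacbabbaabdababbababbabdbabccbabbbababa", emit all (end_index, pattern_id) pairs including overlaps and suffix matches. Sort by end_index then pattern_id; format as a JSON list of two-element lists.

Construct AC machine:
Trie (insert patterns):
  0='ε' goto b→1
  1='b' goto a→2
  2='ba' goto b→3
  3='bab' goto b→4  [P0 ends]
  4='babb' goto ·  [P1 ends]

Failure links (BFS by depth):
  n1('b'): parent n0 fail=0; on 'b' 0 → fail=0;  out ∅∪∅=∅
  n2('ba'): parent n1 fail=0; on 'a' 0 → fail=0;  out ∅∪∅=∅
  n3('bab'): parent n2 fail=0; on 'b' 0 → fail=1;  out {0}∪∅={0}
  n4('babb'): parent n3 fail=1; on 'b' 1→0 → fail=1;  out {1}∪∅={1}

Run:
[0] read 'd'  n0⇒n0
[1] read 'b'  n0⇒n1
[2] read 'a'  n1⇒n2
[3] read 'b'  n2⇒n3  → match P0@[1:3]
[4] read 'b'  n3⇒n4  → match P1@[1:4]
[5] read 'c'  n4⇒n0 ·f
[6] read 'c'  n0⇒n0
[7] read 'a'  n0⇒n0
[8] read 'b'  n0⇒n1
[9] read 'a'  n1⇒n2
[10] read 'b'  n2⇒n3  → match P0@[8:10]
[11] read 'b'  n3⇒n4  → match P1@[8:11]
[12] read 'b'  n4⇒n1 ·f
[13] read 'a'  n1⇒n2
[14] read 'a'  n2⇒n0 ·f
[15] read 'b'  n0⇒n1
[16] read 'b'  n1⇒n1 ·f
[17] read 'c'  n1⇒n0 ·f
[18] read 'b'  n0⇒n1
[19] read 'c'  n1⇒n0 ·f
[20] read 'b'  n0⇒n1
[21] read 'a'  n1⇒n2
[22] read 'b'  n2⇒n3  → match P0@[20:22]
[23] read 'c'  n3⇒n0 ·f
[24] read 'b'  n0⇒n1
[25] read 'a'  n1⇒n2
[26] read 'b'  n2⇒n3  → match P0@[24:26]
[27] read 'c'  n3⇒n0 ·f
[28] read 'a'  n0⇒n0
[29] read 'c'  n0⇒n0
[30] read 'b'  n0⇒n1
[31] read 'a'  n1⇒n2
[32] read 'b'  n2⇒n3  → match P0@[30:32]
[33] read 'b'  n3⇒n4  → match P1@[30:33]
[34] read 'a'  n4⇒n2 ·f
[35] read 'a'  n2⇒n0 ·f
[36] read 'b'  n0⇒n1
[37] read 'd'  n1⇒n0 ·f
[38] read 'a'  n0⇒n0
[39] read 'b'  n0⇒n1
[40] read 'a'  n1⇒n2
[41] read 'b'  n2⇒n3  → match P0@[39:41]
[42] read 'b'  n3⇒n4  → match P1@[39:42]
[43] read 'a'  n4⇒n2 ·f
[44] read 'b'  n2⇒n3  → match P0@[42:44]
[45] read 'a'  n3⇒n2 ·f
[46] read 'b'  n2⇒n3  → match P0@[44:46]
[47] read 'b'  n3⇒n4  → match P1@[44:47]
[48] read 'a'  n4⇒n2 ·f
[49] read 'b'  n2⇒n3  → match P0@[47:49]
[50] read 'd'  n3⇒n0 ·f
[51] read 'b'  n0⇒n1
[52] read 'a'  n1⇒n2
[53] read 'b'  n2⇒n3  → match P0@[51:53]
[54] read 'c'  n3⇒n0 ·f
[55] read 'c'  n0⇒n0
[56] read 'b'  n0⇒n1
[57] read 'a'  n1⇒n2
[58] read 'b'  n2⇒n3  → match P0@[56:58]
[59] read 'b'  n3⇒n4  → match P1@[56:59]
[60] read 'b'  n4⇒n1 ·f
[61] read 'a'  n1⇒n2
[62] read 'b'  n2⇒n3  → match P0@[60:62]
[63] read 'a'  n3⇒n2 ·f
[64] read 'b'  n2⇒n3  → match P0@[62:64]
[65] read 'a'  n3⇒n2 ·f

All matches (sorted): [[3,0],[4,1],[10,0],[11,1],[22,0],[26,0],[32,0],[33,1],[41,0],[42,1],[44,0],[46,0],[47,1],[49,0],[53,0],[58,0],[59,1],[62,0],[64,0]]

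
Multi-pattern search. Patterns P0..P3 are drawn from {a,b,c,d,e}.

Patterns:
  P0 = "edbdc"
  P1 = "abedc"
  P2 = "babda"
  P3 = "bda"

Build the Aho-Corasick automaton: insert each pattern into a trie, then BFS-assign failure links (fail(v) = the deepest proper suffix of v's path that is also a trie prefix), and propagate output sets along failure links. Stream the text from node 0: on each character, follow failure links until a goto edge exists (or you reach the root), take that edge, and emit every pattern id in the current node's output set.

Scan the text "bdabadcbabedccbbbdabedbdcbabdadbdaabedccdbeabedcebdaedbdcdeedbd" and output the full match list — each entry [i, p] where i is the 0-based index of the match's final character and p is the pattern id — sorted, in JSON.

Build:
Trie nodes:
  0='ε' goto a→6 b→11 e→1
  1='e' goto d→2
  2='ed' goto b→3
  3='edb' goto d→4
  4='edbd' goto c→5
  5='edbdc' goto ·  ←P0
  6='a' goto b→7
  7='ab' goto e→8
  8='abe' goto d→9
  9='abed' goto c→10
  10='abedc' goto ·  ←P1
  11='b' goto a→12 d→16
  12='ba' goto b→13
  13='bab' goto d→14
  14='babd' goto a→15
  15='babda' goto ·  ←P2
  16='bd' goto a→17
  17='bda' goto ·  ←P3

Failure links (BFS by depth):
  n1('e'): parent n0 fail=0; on 'e' 0 → fail=0;  out ∅∪∅=∅
  n6('a'): parent n0 fail=0; on 'a' 0 → fail=0;  out ∅∪∅=∅
  n11('b'): parent n0 fail=0; on 'b' 0 → fail=0;  out ∅∪∅=∅
  n2('ed'): parent n1 fail=0; on 'd' 0 → fail=0;  out ∅∪∅=∅
  n7('ab'): parent n6 fail=0; on 'b' 0 → fail=11;  out ∅∪∅=∅
  n12('ba'): parent n11 fail=0; on 'a' 0 → fail=6;  out ∅∪∅=∅
  n16('bd'): parent n11 fail=0; on 'd' 0 → fail=0;  out ∅∪∅=∅
  n3('edb'): parent n2 fail=0; on 'b' 0 → fail=11;  out ∅∪∅=∅
  n8('abe'): parent n7 fail=11; on 'e' 11→0 → fail=1;  out ∅∪∅=∅
  n13('bab'): parent n12 fail=6; on 'b' 6 → fail=7;  out ∅∪∅=∅
  n17('bda'): parent n16 fail=0; on 'a' 0 → fail=6;  out {3}∪∅={3}
  n4('edbd'): parent n3 fail=11; on 'd' 11 → fail=16;  out ∅∪∅=∅
  n9('abed'): parent n8 fail=1; on 'd' 1 → fail=2;  out ∅∪∅=∅
  n14('babd'): parent n13 fail=7; on 'd' 7→11 → fail=16;  out ∅∪∅=∅
  n5('edbdc'): parent n4 fail=16; on 'c' 16→0 → fail=0;  out {0}∪∅={0}
  n10('abedc'): parent n9 fail=2; on 'c' 2→0 → fail=0;  out {1}∪∅={1}
  n15('babda'): parent n14 fail=16; on 'a' 16 → fail=17;  out {2}∪{3}={2,3}

Run:
i=0 'b': node 0→11
i=1 'd': node 11→16
i=2 'a': node 16→17  ** P3@[0:2]
i=3 'b': node 17→7 ·f
i=4 'a': node 7→12 ·f
i=5 'd': node 12→0 ·f
i=6 'c': node 0→0
i=7 'b': node 0→11
i=8 'a': node 11→12
i=9 'b': node 12→13
i=10 'e': node 13→8 ·f
i=11 'd': node 8→9
i=12 'c': node 9→10  ** P1@[8:12]
i=13 'c': node 10→0 ·f
i=14 'b': node 0→11
i=15 'b': node 11→11 ·f
i=16 'b': node 11→11 ·f
i=17 'd': node 11→16
i=18 'a': node 16→17  ** P3@[16:18]
i=19 'b': node 17→7 ·f
i=20 'e': node 7→8
i=21 'd': node 8→9
i=22 'b': node 9→3 ·f
i=23 'd': node 3→4
i=24 'c': node 4→5  ** P0@[20:24]
i=25 'b': node 5→11 ·f
i=26 'a': node 11→12
i=27 'b': node 12→13
i=28 'd': node 13→14
i=29 'a': node 14→15  ** P2@[25:29],P3@[27:29]
i=30 'd': node 15→0 ·f
i=31 'b': node 0→11
i=32 'd': node 11→16
i=33 'a': node 16→17  ** P3@[31:33]
i=34 'a': node 17→6 ·f
i=35 'b': node 6→7
i=36 'e': node 7→8
i=37 'd': node 8→9
i=38 'c': node 9→10  ** P1@[34:38]
i=39 'c': node 10→0 ·f
i=40 'd': node 0→0
i=41 'b': node 0→11
i=42 'e': node 11→1 ·f
i=43 'a': node 1→6 ·f
i=44 'b': node 6→7
i=45 'e': node 7→8
i=46 'd': node 8→9
i=47 'c': node 9→10  ** P1@[43:47]
i=48 'e': node 10→1 ·f
i=49 'b': node 1→11 ·f
i=50 'd': node 11→16
i=51 'a': node 16→17  ** P3@[49:51]
i=52 'e': node 17→1 ·f
i=53 'd': node 1→2
i=54 'b': node 2→3
i=55 'd': node 3→4
i=56 'c': node 4→5  ** P0@[52:56]
i=57 'd': node 5→0 ·f
i=58 'e': node 0→1
i=59 'e': node 1→1 ·f
i=60 'd': node 1→2
i=61 'b': node 2→3
i=62 'd': node 3→4

Matches: [[2,3],[12,1],[18,3],[24,0],[29,2],[29,3],[33,3],[38,1],[47,1],[51,3],[56,0]]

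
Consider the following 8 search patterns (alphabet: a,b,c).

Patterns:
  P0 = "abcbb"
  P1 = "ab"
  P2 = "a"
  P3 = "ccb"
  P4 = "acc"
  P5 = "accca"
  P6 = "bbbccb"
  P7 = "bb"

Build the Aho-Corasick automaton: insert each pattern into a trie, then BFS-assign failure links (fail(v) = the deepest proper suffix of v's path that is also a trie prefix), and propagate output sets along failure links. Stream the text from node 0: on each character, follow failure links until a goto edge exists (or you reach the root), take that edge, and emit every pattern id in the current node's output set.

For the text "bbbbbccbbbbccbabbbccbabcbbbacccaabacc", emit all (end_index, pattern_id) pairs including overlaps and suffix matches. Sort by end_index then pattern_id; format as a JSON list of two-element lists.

Construct AC machine:
Trie (insert patterns):
  n0 'ε': a→1 b→13 c→6
  n1 'a': b→2 c→9  [P2 ends]
  n2 'ab': c→3  [P1 ends]
  n3 'abc': b→4
  n4 'abcb': b→5
  n5 'abcbb': ·  [P0 ends]
  n6 'c': c→7
  n7 'cc': b→8
  n8 'ccb': ·  [P3 ends]
  n9 'ac': c→10
  n10 'acc': c→11  [P4 ends]
  n11 'accc': a→12
  n12 'accca': ·  [P5 ends]
  n13 'b': b→14
  n14 'bb': b→15  [P7 ends]
  n15 'bbb': c→16
  n16 'bbbc': c→17
  n17 'bbbcc': b→18
  n18 'bbbccb': ·  [P6 ends]

Failure links (BFS by depth):
  n1('a'): parent n0 fail=0; on 'a' 0 → fail=0;  out {2}∪∅={2}
  n6('c'): parent n0 fail=0; on 'c' 0 → fail=0;  out ∅∪∅=∅
  n13('b'): parent n0 fail=0; on 'b' 0 → fail=0;  out ∅∪∅=∅
  n2('ab'): parent n1 fail=0; on 'b' 0 → fail=13;  out {1}∪∅={1}
  n7('cc'): parent n6 fail=0; on 'c' 0 → fail=6;  out ∅∪∅=∅
  n9('ac'): parent n1 fail=0; on 'c' 0 → fail=6;  out ∅∪∅=∅
  n14('bb'): parent n13 fail=0; on 'b' 0 → fail=13;  out {7}∪∅={7}
  n3('abc'): parent n2 fail=13; on 'c' 13→0 → fail=6;  out ∅∪∅=∅
  n8('ccb'): parent n7 fail=6; on 'b' 6→0 → fail=13;  out {3}∪∅={3}
  n10('acc'): parent n9 fail=6; on 'c' 6 → fail=7;  out {4}∪∅={4}
  n15('bbb'): parent n14 fail=13; on 'b' 13 → fail=14;  out ∅∪{7}={7}
  n4('abcb'): parent n3 fail=6; on 'b' 6→0 → fail=13;  out ∅∪∅=∅
  n11('accc'): parent n10 fail=7; on 'c' 7→6 → fail=7;  out ∅∪∅=∅
  n16('bbbc'): parent n15 fail=14; on 'c' 14→13→0 → fail=6;  out ∅∪∅=∅
  n5('abcbb'): parent n4 fail=13; on 'b' 13 → fail=14;  out {0}∪{7}={0,7}
  n12('accca'): parent n11 fail=7; on 'a' 7→6→0 → fail=1;  out {5}∪{2}={2,5}
  n17('bbbcc'): parent n16 fail=6; on 'c' 6 → fail=7;  out ∅∪∅=∅
  n18('bbbccb'): parent n17 fail=7; on 'b' 7 → fail=8;  out {6}∪{3}={3,6}

Scan:
[0] read 'b'  n0⇒n13
[1] read 'b'  n13⇒n14  emit P7@[0:1]
[2] read 'b'  n14⇒n15  emit P7@[1:2]
[3] read 'b'  n15⇒n15 (via fail)  emit P7@[2:3]
[4] read 'b'  n15⇒n15 (via fail)  emit P7@[3:4]
[5] read 'c'  n15⇒n16
[6] read 'c'  n16⇒n17
[7] read 'b'  n17⇒n18  emit P3@[5:7],P6@[2:7]
[8] read 'b'  n18⇒n14 (via fail)  emit P7@[7:8]
[9] read 'b'  n14⇒n15  emit P7@[8:9]
[10] read 'b'  n15⇒n15 (via fail)  emit P7@[9:10]
[11] read 'c'  n15⇒n16
[12] read 'c'  n16⇒n17
[13] read 'b'  n17⇒n18  emit P3@[11:13],P6@[8:13]
[14] read 'a'  n18⇒n1 (via fail)  emit P2@[14:14]
[15] read 'b'  n1⇒n2  emit P1@[14:15]
[16] read 'b'  n2⇒n14 (via fail)  emit P7@[15:16]
[17] read 'b'  n14⇒n15  emit P7@[16:17]
[18] read 'c'  n15⇒n16
[19] read 'c'  n16⇒n17
[20] read 'b'  n17⇒n18  emit P3@[18:20],P6@[15:20]
[21] read 'a'  n18⇒n1 (via fail)  emit P2@[21:21]
[22] read 'b'  n1⇒n2  emit P1@[21:22]
[23] read 'c'  n2⇒n3
[24] read 'b'  n3⇒n4
[25] read 'b'  n4⇒n5  emit P0@[21:25],P7@[24:25]
[26] read 'b'  n5⇒n15 (via fail)  emit P7@[25:26]
[27] read 'a'  n15⇒n1 (via fail)  emit P2@[27:27]
[28] read 'c'  n1⇒n9
[29] read 'c'  n9⇒n10  emit P4@[27:29]
[30] read 'c'  n10⇒n11
[31] read 'a'  n11⇒n12  emit P2@[31:31],P5@[27:31]
[32] read 'a'  n12⇒n1 (via fail)  emit P2@[32:32]
[33] read 'b'  n1⇒n2  emit P1@[32:33]
[34] read 'a'  n2⇒n1 (via fail)  emit P2@[34:34]
[35] read 'c'  n1⇒n9
[36] read 'c'  n9⇒n10  emit P4@[34:36]

Matches: [[1,7],[2,7],[3,7],[4,7],[7,3],[7,6],[8,7],[9,7],[10,7],[13,3],[13,6],[14,2],[15,1],[16,7],[17,7],[20,3],[20,6],[21,2],[22,1],[25,0],[25,7],[26,7],[27,2],[29,4],[31,2],[31,5],[32,2],[33,1],[34,2],[36,4]]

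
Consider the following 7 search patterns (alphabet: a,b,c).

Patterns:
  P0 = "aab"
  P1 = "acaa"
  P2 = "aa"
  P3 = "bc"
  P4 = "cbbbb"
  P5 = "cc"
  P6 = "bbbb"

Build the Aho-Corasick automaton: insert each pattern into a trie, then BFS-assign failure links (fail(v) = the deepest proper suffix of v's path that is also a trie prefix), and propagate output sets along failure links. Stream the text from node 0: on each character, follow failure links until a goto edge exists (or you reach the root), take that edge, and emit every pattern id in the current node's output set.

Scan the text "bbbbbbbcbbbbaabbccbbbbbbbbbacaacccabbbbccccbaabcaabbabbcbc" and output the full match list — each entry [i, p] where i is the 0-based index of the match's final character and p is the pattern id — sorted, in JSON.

Build automaton:
Trie (insert patterns):
  n0 'ε': a→1 b→7 c→9
  n1 'a': a→2 c→4
  n2 'aa': b→3  ←P2
  n3 'aab': ·  ←P0
  n4 'ac': a→5
  n5 'aca': a→6
  n6 'acaa': ·  ←P1
  n7 'b': b→15 c→8
  n8 'bc': ·  ←P3
  n9 'c': b→10 c→14
  n10 'cb': b→11
  n11 'cbb': b→12
  n12 'cbbb': b→13
  n13 'cbbbb': ·  ←P4
  n14 'cc': ·  ←P5
  n15 'bb': b→16
  n16 'bbb': b→17
  n17 'bbbb': ·  ←P6

BFS fail/out derivation:
  fail(1) 'a': from fail(0)=0 chase 'a': 0 ⇒ 0;  out=∅∪out(0)=∅
  fail(7) 'b': from fail(0)=0 chase 'b': 0 ⇒ 0;  out=∅∪out(0)=∅
  fail(9) 'c': from fail(0)=0 chase 'c': 0 ⇒ 0;  out=∅∪out(0)=∅
  fail(2) 'aa': from fail(1)=0 chase 'a': 0 ⇒ 1;  out={2}∪out(1)={2}
  fail(4) 'ac': from fail(1)=0 chase 'c': 0 ⇒ 9;  out=∅∪out(9)=∅
  fail(8) 'bc': from fail(7)=0 chase 'c': 0 ⇒ 9;  out={3}∪out(9)={3}
  fail(10) 'cb': from fail(9)=0 chase 'b': 0 ⇒ 7;  out=∅∪out(7)=∅
  fail(14) 'cc': from fail(9)=0 chase 'c': 0 ⇒ 9;  out={5}∪out(9)={5}
  fail(15) 'bb': from fail(7)=0 chase 'b': 0 ⇒ 7;  out=∅∪out(7)=∅
  fail(3) 'aab': from fail(2)=1 chase 'b': 1→0 ⇒ 7;  out={0}∪out(7)={0}
  fail(5) 'aca': from fail(4)=9 chase 'a': 9→0 ⇒ 1;  out=∅∪out(1)=∅
  fail(11) 'cbb': from fail(10)=7 chase 'b': 7 ⇒ 15;  out=∅∪out(15)=∅
  fail(16) 'bbb': from fail(15)=7 chase 'b': 7 ⇒ 15;  out=∅∪out(15)=∅
  fail(6) 'acaa': from fail(5)=1 chase 'a': 1 ⇒ 2;  out={1}∪out(2)={1,2}
  fail(12) 'cbbb': from fail(11)=15 chase 'b': 15 ⇒ 16;  out=∅∪out(16)=∅
  fail(17) 'bbbb': from fail(16)=15 chase 'b': 15 ⇒ 16;  out={6}∪out(16)={6}
  fail(13) 'cbbbb': from fail(12)=16 chase 'b': 16 ⇒ 17;  out={4}∪out(17)={4,6}

Text stream:
i=0 'b': node 0→7
i=1 'b': node 7→15
i=2 'b': node 15→16
i=3 'b': node 16→17  ** P6@[0:3]
i=4 'b': node 17→17 (fail-walked)  ** P6@[1:4]
i=5 'b': node 17→17 (fail-walked)  ** P6@[2:5]
i=6 'b': node 17→17 (fail-walked)  ** P6@[3:6]
i=7 'c': node 17→8 (fail-walked)  ** P3@[6:7]
i=8 'b': node 8→10 (fail-walked)
i=9 'b': node 10→11
i=10 'b': node 11→12
i=11 'b': node 12→13  ** P4@[7:11],P6@[8:11]
i=12 'a': node 13→1 (fail-walked)
i=13 'a': node 1→2  ** P2@[12:13]
i=14 'b': node 2→3  ** P0@[12:14]
i=15 'b': node 3→15 (fail-walked)
i=16 'c': node 15→8 (fail-walked)  ** P3@[15:16]
i=17 'c': node 8→14 (fail-walked)  ** P5@[16:17]
i=18 'b': node 14→10 (fail-walked)
i=19 'b': node 10→11
i=20 'b': node 11→12
i=21 'b': node 12→13  ** P4@[17:21],P6@[18:21]
i=22 'b': node 13→17 (fail-walked)  ** P6@[19:22]
i=23 'b': node 17→17 (fail-walked)  ** P6@[20:23]
i=24 'b': node 17→17 (fail-walked)  ** P6@[21:24]
i=25 'b': node 17→17 (fail-walked)  ** P6@[22:25]
i=26 'b': node 17→17 (fail-walked)  ** P6@[23:26]
i=27 'a': node 17→1 (fail-walked)
i=28 'c': node 1→4
i=29 'a': node 4→5
i=30 'a': node 5→6  ** P1@[27:30],P2@[29:30]
i=31 'c': node 6→4 (fail-walked)
i=32 'c': node 4→14 (fail-walked)  ** P5@[31:32]
i=33 'c': node 14→14 (fail-walked)  ** P5@[32:33]
i=34 'a': node 14→1 (fail-walked)
i=35 'b': node 1→7 (fail-walked)
i=36 'b': node 7→15
i=37 'b': node 15→16
i=38 'b': node 16→17  ** P6@[35:38]
i=39 'c': node 17→8 (fail-walked)  ** P3@[38:39]
i=40 'c': node 8→14 (fail-walked)  ** P5@[39:40]
i=41 'c': node 14→14 (fail-walked)  ** P5@[40:41]
i=42 'c': node 14→14 (fail-walked)  ** P5@[41:42]
i=43 'b': node 14→10 (fail-walked)
i=44 'a': node 10→1 (fail-walked)
i=45 'a': node 1→2  ** P2@[44:45]
i=46 'b': node 2→3  ** P0@[44:46]
i=47 'c': node 3→8 (fail-walked)  ** P3@[46:47]
i=48 'a': node 8→1 (fail-walked)
i=49 'a': node 1→2  ** P2@[48:49]
i=50 'b': node 2→3  ** P0@[48:50]
i=51 'b': node 3→15 (fail-walked)
i=52 'a': node 15→1 (fail-walked)
i=53 'b': node 1→7 (fail-walked)
i=54 'b': node 7→15
i=55 'c': node 15→8 (fail-walked)  ** P3@[54:55]
i=56 'b': node 8→10 (fail-walked)
i=57 'c': node 10→8 (fail-walked)  ** P3@[56:57]

Matches: [[3,6],[4,6],[5,6],[6,6],[7,3],[11,4],[11,6],[13,2],[14,0],[16,3],[17,5],[21,4],[21,6],[22,6],[23,6],[24,6],[25,6],[26,6],[30,1],[30,2],[32,5],[33,5],[38,6],[39,3],[40,5],[41,5],[42,5],[45,2],[46,0],[47,3],[49,2],[50,0],[55,3],[57,3]]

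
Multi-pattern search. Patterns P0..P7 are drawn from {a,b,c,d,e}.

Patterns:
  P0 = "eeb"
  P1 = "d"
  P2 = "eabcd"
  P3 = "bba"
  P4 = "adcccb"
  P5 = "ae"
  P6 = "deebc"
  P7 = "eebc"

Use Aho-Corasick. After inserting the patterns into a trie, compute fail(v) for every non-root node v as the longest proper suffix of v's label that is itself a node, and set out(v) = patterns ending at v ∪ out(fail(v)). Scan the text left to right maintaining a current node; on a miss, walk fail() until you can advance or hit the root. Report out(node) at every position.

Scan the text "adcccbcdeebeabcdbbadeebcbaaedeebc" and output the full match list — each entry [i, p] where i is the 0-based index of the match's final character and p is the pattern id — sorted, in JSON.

Build automaton:
Trie (insert patterns):
  n0 'ε': a→12 b→9 d→4 e→1
  n1 'e': a→5 e→2
  n2 'ee': b→3
  n3 'eeb': c→23  ←P0
  n4 'd': e→19  ←P1
  n5 'ea': b→6
  n6 'eab': c→7
  n7 'eabc': d→8
  n8 'eabcd': ·  ←P2
  n9 'b': b→10
  n10 'bb': a→11
  n11 'bba': ·  ←P3
  n12 'a': d→13 e→18
  n13 'ad': c→14
  n14 'adc': c→15
  n15 'adcc': c→16
  n16 'adccc': b→17
  n17 'adcccb': ·  ←P4
  n18 'ae': ·  ←P5
  n19 'de': e→20
  n20 'dee': b→21
  n21 'deeb': c→22
  n22 'deebc': ·  ←P6
  n23 'eebc': ·  ←P7

BFS fail/out derivation:
  n1('e'): parent n0 fail=0; on 'e' 0 → fail=0;  out ∅∪∅=∅
  n4('d'): parent n0 fail=0; on 'd' 0 → fail=0;  out {1}∪∅={1}
  n9('b'): parent n0 fail=0; on 'b' 0 → fail=0;  out ∅∪∅=∅
  n12('a'): parent n0 fail=0; on 'a' 0 → fail=0;  out ∅∪∅=∅
  n2('ee'): parent n1 fail=0; on 'e' 0 → fail=1;  out ∅∪∅=∅
  n5('ea'): parent n1 fail=0; on 'a' 0 → fail=12;  out ∅∪∅=∅
  n10('bb'): parent n9 fail=0; on 'b' 0 → fail=9;  out ∅∪∅=∅
  n13('ad'): parent n12 fail=0; on 'd' 0 → fail=4;  out ∅∪{1}={1}
  n18('ae'): parent n12 fail=0; on 'e' 0 → fail=1;  out {5}∪∅={5}
  n19('de'): parent n4 fail=0; on 'e' 0 → fail=1;  out ∅∪∅=∅
  n3('eeb'): parent n2 fail=1; on 'b' 1→0 → fail=9;  out {0}∪∅={0}
  n6('eab'): parent n5 fail=12; on 'b' 12→0 → fail=9;  out ∅∪∅=∅
  n11('bba'): parent n10 fail=9; on 'a' 9→0 → fail=12;  out {3}∪∅={3}
  n14('adc'): parent n13 fail=4; on 'c' 4→0 → fail=0;  out ∅∪∅=∅
  n20('dee'): parent n19 fail=1; on 'e' 1 → fail=2;  out ∅∪∅=∅
  n7('eabc'): parent n6 fail=9; on 'c' 9→0 → fail=0;  out ∅∪∅=∅
  n15('adcc'): parent n14 fail=0; on 'c' 0 → fail=0;  out ∅∪∅=∅
  n21('deeb'): parent n20 fail=2; on 'b' 2 → fail=3;  out ∅∪{0}={0}
  n23('eebc'): parent n3 fail=9; on 'c' 9→0 → fail=0;  out {7}∪∅={7}
  n8('eabcd'): parent n7 fail=0; on 'd' 0 → fail=4;  out {2}∪{1}={1,2}
  n16('adccc'): parent n15 fail=0; on 'c' 0 → fail=0;  out ∅∪∅=∅
  n22('deebc'): parent n21 fail=3; on 'c' 3 → fail=23;  out {6}∪{7}={6,7}
  n17('adcccb'): parent n16 fail=0; on 'b' 0 → fail=9;  out {4}∪∅={4}

Run:
pos 0 'a': at 12
pos 1 'd': at 13  → match P1@[1:1]
pos 2 'c': at 14
pos 3 'c': at 15
pos 4 'c': at 16
pos 5 'b': at 17  → match P4@[0:5]
pos 6 'c': at 0 ·f
pos 7 'd': at 4  → match P1@[7:7]
pos 8 'e': at 19
pos 9 'e': at 20
pos 10 'b': at 21  → match P0@[8:10]
pos 11 'e': at 1 ·f
pos 12 'a': at 5
pos 13 'b': at 6
pos 14 'c': at 7
pos 15 'd': at 8  → match P1@[15:15],P2@[11:15]
pos 16 'b': at 9 ·f
pos 17 'b': at 10
pos 18 'a': at 11  → match P3@[16:18]
pos 19 'd': at 13 ·f  → match P1@[19:19]
pos 20 'e': at 19 ·f
pos 21 'e': at 20
pos 22 'b': at 21  → match P0@[20:22]
pos 23 'c': at 22  → match P6@[19:23],P7@[20:23]
pos 24 'b': at 9 ·f
pos 25 'a': at 12 ·f
pos 26 'a': at 12 ·f
pos 27 'e': at 18  → match P5@[26:27]
pos 28 'd': at 4 ·f  → match P1@[28:28]
pos 29 'e': at 19
pos 30 'e': at 20
pos 31 'b': at 21  → match P0@[29:31]
pos 32 'c': at 22  → match P6@[28:32],P7@[29:32]

All matches (sorted): [[1,1],[5,4],[7,1],[10,0],[15,1],[15,2],[18,3],[19,1],[22,0],[23,6],[23,7],[27,5],[28,1],[31,0],[32,6],[32,7]]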